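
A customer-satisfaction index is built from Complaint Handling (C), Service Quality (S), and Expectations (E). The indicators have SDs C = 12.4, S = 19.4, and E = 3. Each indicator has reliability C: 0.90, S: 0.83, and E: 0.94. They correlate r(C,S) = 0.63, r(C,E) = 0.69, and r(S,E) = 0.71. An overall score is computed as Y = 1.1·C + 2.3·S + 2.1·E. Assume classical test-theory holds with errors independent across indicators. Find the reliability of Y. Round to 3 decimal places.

Var(Y) = 1.1²·12.4² + 2.3²·19.4² + 2.1²·3² + 2·[2.53·12.4·19.4·0.63 + 2.31·12.4·3·0.69 + 4.83·19.4·3·0.71] = 2216.68 + 1284.61 = 3501.3.
Because errors are independent across components, Cov(Tᵢ,Tⱼ) = Cov(Xᵢ,Xⱼ); the off-diagonal part of the true-score variance is the same as above.
True-score variance = [1.1²·12.4²·0.90 + 2.3²·19.4²·0.83 + 2.1²·3²·0.94] + 1284.61 = 1857.24 + 1284.61 = 3141.85.
Reliability = 3141.85 / 3501.3 = 0.897.

0.897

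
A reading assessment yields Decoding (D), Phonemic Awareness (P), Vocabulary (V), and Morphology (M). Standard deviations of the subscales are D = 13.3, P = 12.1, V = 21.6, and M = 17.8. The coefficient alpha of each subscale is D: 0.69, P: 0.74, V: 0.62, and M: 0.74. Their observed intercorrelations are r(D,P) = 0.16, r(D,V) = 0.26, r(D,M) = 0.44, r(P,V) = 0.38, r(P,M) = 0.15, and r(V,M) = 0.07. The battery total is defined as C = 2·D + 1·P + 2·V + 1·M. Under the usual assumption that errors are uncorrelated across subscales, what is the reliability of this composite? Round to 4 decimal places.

Var(C) = 2²·13.3² + 12.1² + 2²·21.6² + 17.8² + 2·[2·13.3·12.1·0.16 + 4·13.3·21.6·0.26 + 2·13.3·17.8·0.44 + 2·12.1·21.6·0.38 + 12.1·17.8·0.15 + 2·21.6·17.8·0.07] = 3037.05 + 1686.74 = 4723.79.
Under uncorrelated errors the observed covariances equal the true-score covariances, so only the own-variance terms attenuate.
True-score variance = [2²·13.3²·0.69 + 12.1²·0.74 + 2²·21.6²·0.62 + 17.8²·0.74] + 1686.74 = 1988.09 + 1686.74 = 3674.83.
Reliability = 3674.83 / 4723.79 = 0.7779.

0.7779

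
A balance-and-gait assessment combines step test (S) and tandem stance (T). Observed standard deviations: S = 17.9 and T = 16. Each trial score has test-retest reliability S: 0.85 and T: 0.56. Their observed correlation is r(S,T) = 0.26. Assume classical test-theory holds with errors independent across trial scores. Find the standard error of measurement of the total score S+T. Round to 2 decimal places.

12.68

Var(total) = 576.41 + 148.928 = 725.338.
True-score variance = 415.708 + 148.928 = 564.636, so reliability = 0.7784.
Error variance = 725.338 − 564.636 = 160.702; SEM = √160.702 = 12.68.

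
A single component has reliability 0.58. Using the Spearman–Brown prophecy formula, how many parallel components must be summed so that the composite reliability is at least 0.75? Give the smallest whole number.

k ≥ ρ*(1−ρ₁)/(ρ₁(1−ρ*)) = 0.75·0.42 / (0.58·0.25) = 2.172.
Smallest integer k = 3.

3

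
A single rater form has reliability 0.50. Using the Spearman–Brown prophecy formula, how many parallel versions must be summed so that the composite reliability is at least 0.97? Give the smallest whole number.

33

k ≥ ρ*(1−ρ₁)/(ρ₁(1−ρ*)) = 0.97·0.50 / (0.50·0.03) = 32.333.
Smallest integer k = 33.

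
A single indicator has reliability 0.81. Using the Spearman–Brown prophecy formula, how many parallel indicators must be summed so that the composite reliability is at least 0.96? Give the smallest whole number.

6

k ≥ ρ*(1−ρ₁)/(ρ₁(1−ρ*)) = 0.96·0.19 / (0.81·0.04) = 5.630.
Smallest integer k = 6.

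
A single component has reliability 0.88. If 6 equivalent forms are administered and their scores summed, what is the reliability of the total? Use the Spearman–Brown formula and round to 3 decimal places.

0.978

ρ_k = kρ / (1 + (k−1)ρ) = 6·0.88 / (1 + 5·0.88) = 5.280 / 5.400 = 0.978.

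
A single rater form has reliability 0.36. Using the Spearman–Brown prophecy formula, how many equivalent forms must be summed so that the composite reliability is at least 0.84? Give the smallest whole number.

10

k ≥ ρ*(1−ρ₁)/(ρ₁(1−ρ*)) = 0.84·0.64 / (0.36·0.16) = 9.333.
Smallest integer k = 10.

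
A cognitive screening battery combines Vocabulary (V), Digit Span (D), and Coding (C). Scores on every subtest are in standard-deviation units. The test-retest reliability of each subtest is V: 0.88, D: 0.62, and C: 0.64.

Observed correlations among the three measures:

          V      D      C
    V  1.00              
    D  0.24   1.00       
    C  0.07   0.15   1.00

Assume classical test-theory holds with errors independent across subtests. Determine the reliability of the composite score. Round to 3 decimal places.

0.781

Var(V+D+C) = 3 + 2·[0.24 + 0.07 + 0.15] = 3 + 0.92 = 3.92.
Under uncorrelated errors the observed covariances equal the true-score covariances, so only the own-variance terms attenuate.
True-score variance = [0.88 + 0.62 + 0.64] + 0.92 = 2.14 + 0.92 = 3.06.
Reliability = 3.06 / 3.92 = 0.781.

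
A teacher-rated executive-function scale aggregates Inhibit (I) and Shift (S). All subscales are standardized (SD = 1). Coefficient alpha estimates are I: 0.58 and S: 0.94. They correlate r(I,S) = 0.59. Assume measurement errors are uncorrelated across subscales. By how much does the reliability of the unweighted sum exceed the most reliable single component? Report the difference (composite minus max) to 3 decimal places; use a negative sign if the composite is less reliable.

-0.091

Var(sum) = 2 + 1.18 = 3.18; true-score variance = 1.52 + 1.18 = 2.7; composite reliability = 0.8491.
Max component reliability = 0.9400.
Difference = 0.8491 − 0.9400 = -0.091.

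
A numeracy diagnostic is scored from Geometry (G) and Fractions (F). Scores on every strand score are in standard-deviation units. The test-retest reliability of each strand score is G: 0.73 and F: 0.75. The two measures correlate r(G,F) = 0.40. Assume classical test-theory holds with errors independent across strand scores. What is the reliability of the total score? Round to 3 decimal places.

Var(G+F) = 2 + 2·[0.40] = 2 + 0.8 = 2.8.
With uncorrelated errors the cross-covariances are all true-score covariance, so they carry over unchanged; only the diagonal terms shrink to ρᵢσᵢ².
True-score variance = [0.73 + 0.75] + 0.8 = 1.48 + 0.8 = 2.28.
Reliability = 2.28 / 2.8 = 0.814.

0.814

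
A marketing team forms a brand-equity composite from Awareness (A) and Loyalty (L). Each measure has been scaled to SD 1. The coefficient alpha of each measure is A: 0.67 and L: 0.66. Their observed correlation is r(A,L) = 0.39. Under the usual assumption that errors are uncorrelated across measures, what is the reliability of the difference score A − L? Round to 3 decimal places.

Var(A−L) = 1 + 1 − 2·0.39 = 2 − 0.78 = 1.22.
Under uncorrelated errors the observed covariances equal the true-score covariances, so only the own-variance terms attenuate.
True-score variance = [0.67 + 0.66] − 0.78 = 1.33 − 0.78 = 0.55.
Reliability = 0.55 / 1.22 = 0.451.

0.451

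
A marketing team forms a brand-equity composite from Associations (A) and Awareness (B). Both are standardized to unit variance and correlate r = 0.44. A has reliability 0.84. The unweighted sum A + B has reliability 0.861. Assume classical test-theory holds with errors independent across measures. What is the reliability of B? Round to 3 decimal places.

Var(A+B) = 2 + 2·0.44 = 2.880.
True-score variance = ρ_A + ρ_B + 2·0.44, so 0.861 = (0.84 + ρ_B + 0.88) / 2.880.
ρ_B = 0.861·2.880 − 0.84 − 0.88 = 0.760.

0.760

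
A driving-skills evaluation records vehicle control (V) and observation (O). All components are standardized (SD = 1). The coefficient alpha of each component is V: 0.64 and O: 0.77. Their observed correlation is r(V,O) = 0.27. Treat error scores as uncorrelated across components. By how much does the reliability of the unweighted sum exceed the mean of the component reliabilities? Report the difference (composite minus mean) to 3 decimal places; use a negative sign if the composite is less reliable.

Var(sum) = 2 + 0.54 = 2.54; true-score variance = 1.41 + 0.54 = 1.95; composite reliability = 0.7677.
Mean component reliability = 0.7050.
Difference = 0.7677 − 0.7050 = 0.063.

0.063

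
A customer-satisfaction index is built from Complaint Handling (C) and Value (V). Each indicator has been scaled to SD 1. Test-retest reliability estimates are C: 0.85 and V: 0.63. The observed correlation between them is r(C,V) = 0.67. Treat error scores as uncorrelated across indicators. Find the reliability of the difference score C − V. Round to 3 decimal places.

Var(C−V) = 1 + 1 − 2·0.67 = 2 − 1.34 = 0.66.
With uncorrelated errors the cross-covariances are all true-score covariance, so they carry over unchanged; only the diagonal terms shrink to ρᵢσᵢ².
True-score variance = [0.85 + 0.63] − 1.34 = 1.48 − 1.34 = 0.14.
Reliability = 0.14 / 0.66 = 0.212.

0.212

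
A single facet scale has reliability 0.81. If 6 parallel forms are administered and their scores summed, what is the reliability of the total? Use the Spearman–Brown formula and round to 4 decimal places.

0.9624

ρ_k = kρ / (1 + (k−1)ρ) = 6·0.81 / (1 + 5·0.81) = 4.860 / 5.050 = 0.9624.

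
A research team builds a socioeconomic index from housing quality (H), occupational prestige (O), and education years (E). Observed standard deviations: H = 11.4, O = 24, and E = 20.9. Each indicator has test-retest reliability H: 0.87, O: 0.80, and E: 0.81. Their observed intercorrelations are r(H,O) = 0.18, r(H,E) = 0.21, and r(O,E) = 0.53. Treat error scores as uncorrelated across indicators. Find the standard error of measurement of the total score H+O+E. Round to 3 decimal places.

Var(total) = 1142.77 + 730.261 = 1873.03.
True-score variance = 927.681 + 730.261 = 1657.94, so reliability = 0.8852.
Error variance = 1873.03 − 1657.94 = 215.089; SEM = √215.089 = 14.666.

14.666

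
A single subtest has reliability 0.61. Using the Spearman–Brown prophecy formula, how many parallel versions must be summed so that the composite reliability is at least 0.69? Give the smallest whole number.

k ≥ ρ*(1−ρ₁)/(ρ₁(1−ρ*)) = 0.69·0.39 / (0.61·0.31) = 1.423.
Smallest integer k = 2.

2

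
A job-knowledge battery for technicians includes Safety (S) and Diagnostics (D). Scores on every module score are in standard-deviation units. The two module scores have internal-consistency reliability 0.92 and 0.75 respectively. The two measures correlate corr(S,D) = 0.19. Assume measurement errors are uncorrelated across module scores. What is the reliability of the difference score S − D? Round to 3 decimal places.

Var(S−D) = 1 + 1 − 2·0.19 = 2 − 0.38 = 1.62.
Because errors are independent across components, Cov(Tᵢ,Tⱼ) = Cov(Xᵢ,Xⱼ); the off-diagonal part of the true-score variance is the same as above.
True-score variance = [0.92 + 0.75] − 0.38 = 1.67 − 0.38 = 1.29.
Reliability = 1.29 / 1.62 = 0.796.

0.796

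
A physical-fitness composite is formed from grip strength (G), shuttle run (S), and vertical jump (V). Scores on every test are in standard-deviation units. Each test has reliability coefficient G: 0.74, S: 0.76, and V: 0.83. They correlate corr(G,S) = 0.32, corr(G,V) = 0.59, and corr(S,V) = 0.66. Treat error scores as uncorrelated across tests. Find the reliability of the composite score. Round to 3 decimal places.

0.891

Var(G+S+V) = 3 + 2·[0.32 + 0.59 + 0.66] = 3 + 3.14 = 6.14.
Because errors are independent across components, Cov(Tᵢ,Tⱼ) = Cov(Xᵢ,Xⱼ); the off-diagonal part of the true-score variance is the same as above.
True-score variance = [0.74 + 0.76 + 0.83] + 3.14 = 2.33 + 3.14 = 5.47.
Reliability = 5.47 / 6.14 = 0.891.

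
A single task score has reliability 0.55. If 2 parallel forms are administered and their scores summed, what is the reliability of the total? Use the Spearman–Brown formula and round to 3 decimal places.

0.710

ρ_k = kρ / (1 + (k−1)ρ) = 2·0.55 / (1 + 1·0.55) = 1.100 / 1.550 = 0.710.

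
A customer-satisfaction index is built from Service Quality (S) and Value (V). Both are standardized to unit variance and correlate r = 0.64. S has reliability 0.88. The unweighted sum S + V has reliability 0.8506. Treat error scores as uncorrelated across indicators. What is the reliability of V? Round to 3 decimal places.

Var(S+V) = 2 + 2·0.64 = 3.280.
True-score variance = ρ_S + ρ_V + 2·0.64, so 0.8506 = (0.88 + ρ_V + 1.28) / 3.280.
ρ_V = 0.8506·3.280 − 0.88 − 1.28 = 0.630.

0.630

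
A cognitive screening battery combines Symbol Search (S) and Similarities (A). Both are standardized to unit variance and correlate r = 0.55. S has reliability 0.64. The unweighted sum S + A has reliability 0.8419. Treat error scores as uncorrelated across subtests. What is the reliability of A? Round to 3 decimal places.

Var(S+A) = 2 + 2·0.55 = 3.100.
True-score variance = ρ_S + ρ_A + 2·0.55, so 0.8419 = (0.64 + ρ_A + 1.10) / 3.100.
ρ_A = 0.8419·3.100 − 0.64 − 1.10 = 0.870.

0.870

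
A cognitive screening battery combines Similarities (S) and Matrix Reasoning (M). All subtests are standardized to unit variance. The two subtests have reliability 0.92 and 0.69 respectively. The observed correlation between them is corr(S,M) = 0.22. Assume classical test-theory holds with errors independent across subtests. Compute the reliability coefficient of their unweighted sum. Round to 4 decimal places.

Var(S+M) = 2 + 2·[0.22] = 2 + 0.44 = 2.44.
Because errors are independent across components, Cov(Tᵢ,Tⱼ) = Cov(Xᵢ,Xⱼ); the off-diagonal part of the true-score variance is the same as above.
True-score variance = [0.92 + 0.69] + 0.44 = 1.61 + 0.44 = 2.05.
Reliability = 2.05 / 2.44 = 0.8402.

0.8402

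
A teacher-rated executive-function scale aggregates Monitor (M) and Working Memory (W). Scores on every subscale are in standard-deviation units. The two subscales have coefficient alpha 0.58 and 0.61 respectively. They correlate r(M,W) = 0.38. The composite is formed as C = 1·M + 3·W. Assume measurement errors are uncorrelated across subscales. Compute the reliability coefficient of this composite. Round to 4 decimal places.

0.6800

Var(C) = 1 + 3² + 2·[3·0.38] = 10 + 2.28 = 12.28.
Because errors are independent across components, Cov(Tᵢ,Tⱼ) = Cov(Xᵢ,Xⱼ); the off-diagonal part of the true-score variance is the same as above.
True-score variance = [0.58 + 3²·0.61] + 2.28 = 6.07 + 2.28 = 8.35.
Reliability = 8.35 / 12.28 = 0.6800.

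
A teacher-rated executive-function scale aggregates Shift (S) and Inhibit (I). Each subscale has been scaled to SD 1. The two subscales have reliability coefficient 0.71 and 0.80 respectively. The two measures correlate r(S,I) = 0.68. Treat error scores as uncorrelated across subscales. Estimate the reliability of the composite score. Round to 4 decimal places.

0.8542

Var(S+I) = 2 + 2·[0.68] = 2 + 1.36 = 3.36.
Under uncorrelated errors the observed covariances equal the true-score covariances, so only the own-variance terms attenuate.
True-score variance = [0.71 + 0.80] + 1.36 = 1.51 + 1.36 = 2.87.
Reliability = 2.87 / 3.36 = 0.8542.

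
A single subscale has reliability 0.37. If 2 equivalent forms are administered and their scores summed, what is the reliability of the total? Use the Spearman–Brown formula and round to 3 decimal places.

ρ_k = kρ / (1 + (k−1)ρ) = 2·0.37 / (1 + 1·0.37) = 0.740 / 1.370 = 0.540.

0.540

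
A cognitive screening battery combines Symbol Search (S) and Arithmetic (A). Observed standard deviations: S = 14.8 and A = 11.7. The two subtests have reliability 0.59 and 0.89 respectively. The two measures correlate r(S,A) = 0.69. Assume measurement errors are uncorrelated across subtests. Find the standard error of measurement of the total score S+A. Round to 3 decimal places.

10.240

Var(total) = 355.93 + 238.961 = 594.891.
True-score variance = 251.066 + 238.961 = 490.026, so reliability = 0.8237.
Error variance = 594.891 − 490.026 = 104.864; SEM = √104.864 = 10.240.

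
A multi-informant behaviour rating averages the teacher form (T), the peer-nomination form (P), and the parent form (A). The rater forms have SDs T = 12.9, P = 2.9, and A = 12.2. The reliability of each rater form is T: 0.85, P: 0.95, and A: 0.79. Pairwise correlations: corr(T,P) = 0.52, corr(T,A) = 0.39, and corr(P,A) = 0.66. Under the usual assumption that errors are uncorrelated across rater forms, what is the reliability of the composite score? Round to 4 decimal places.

0.8935

Var(T+P+A) = 12.9² + 2.9² + 12.2² + 2·[12.9·2.9·0.52 + 12.9·12.2·0.39 + 2.9·12.2·0.66] = 323.66 + 208.364 = 532.024.
With uncorrelated errors the cross-covariances are all true-score covariance, so they carry over unchanged; only the diagonal terms shrink to ρᵢσᵢ².
True-score variance = [12.9²·0.85 + 2.9²·0.95 + 12.2²·0.79] + 208.364 = 267.022 + 208.364 = 475.386.
Reliability = 475.386 / 532.024 = 0.8935.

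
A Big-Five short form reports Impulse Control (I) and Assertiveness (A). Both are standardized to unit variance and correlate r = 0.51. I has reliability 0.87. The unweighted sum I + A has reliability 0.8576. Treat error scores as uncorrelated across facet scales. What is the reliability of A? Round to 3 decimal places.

0.700

Var(I+A) = 2 + 2·0.51 = 3.020.
True-score variance = ρ_I + ρ_A + 2·0.51, so 0.8576 = (0.87 + ρ_A + 1.02) / 3.020.
ρ_A = 0.8576·3.020 − 0.87 − 1.02 = 0.700.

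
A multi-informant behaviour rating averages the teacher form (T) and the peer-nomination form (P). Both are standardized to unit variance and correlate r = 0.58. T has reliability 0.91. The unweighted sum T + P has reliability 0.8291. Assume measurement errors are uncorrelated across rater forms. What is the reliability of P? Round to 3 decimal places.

Var(T+P) = 2 + 2·0.58 = 3.160.
True-score variance = ρ_T + ρ_P + 2·0.58, so 0.8291 = (0.91 + ρ_P + 1.16) / 3.160.
ρ_P = 0.8291·3.160 − 0.91 − 1.16 = 0.550.

0.550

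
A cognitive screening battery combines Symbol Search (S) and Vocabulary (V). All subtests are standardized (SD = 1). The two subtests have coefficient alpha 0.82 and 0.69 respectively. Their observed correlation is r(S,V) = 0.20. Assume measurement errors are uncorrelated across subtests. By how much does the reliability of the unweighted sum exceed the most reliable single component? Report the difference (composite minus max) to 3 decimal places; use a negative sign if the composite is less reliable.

Var(sum) = 2 + 0.4 = 2.4; true-score variance = 1.51 + 0.4 = 1.91; composite reliability = 0.7958.
Max component reliability = 0.8200.
Difference = 0.7958 − 0.8200 = -0.024.

-0.024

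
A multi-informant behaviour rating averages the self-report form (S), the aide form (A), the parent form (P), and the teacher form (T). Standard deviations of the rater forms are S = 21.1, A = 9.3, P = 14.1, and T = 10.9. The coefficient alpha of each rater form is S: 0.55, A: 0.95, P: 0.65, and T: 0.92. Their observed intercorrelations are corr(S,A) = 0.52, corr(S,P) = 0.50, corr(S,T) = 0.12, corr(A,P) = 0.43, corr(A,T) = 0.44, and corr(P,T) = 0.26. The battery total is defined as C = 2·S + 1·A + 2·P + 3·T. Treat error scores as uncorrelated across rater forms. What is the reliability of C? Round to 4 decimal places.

Var(C) = 2²·21.1² + 9.3² + 2²·14.1² + 3²·10.9² + 2·[2·21.1·9.3·0.52 + 4·21.1·14.1·0.50 + 6·21.1·10.9·0.12 + 2·9.3·14.1·0.43 + 3·9.3·10.9·0.44 + 6·14.1·10.9·0.26] = 3731.86 + 2902.06 = 6633.92.
Because errors are independent across components, Cov(Tᵢ,Tⱼ) = Cov(Xᵢ,Xⱼ); the off-diagonal part of the true-score variance is the same as above.
True-score variance = [2²·21.1²·0.55 + 9.3²·0.95 + 2²·14.1²·0.65 + 3²·10.9²·0.92] + 2902.06 = 2562.28 + 2902.06 = 5464.34.
Reliability = 5464.34 / 6633.92 = 0.8237.

0.8237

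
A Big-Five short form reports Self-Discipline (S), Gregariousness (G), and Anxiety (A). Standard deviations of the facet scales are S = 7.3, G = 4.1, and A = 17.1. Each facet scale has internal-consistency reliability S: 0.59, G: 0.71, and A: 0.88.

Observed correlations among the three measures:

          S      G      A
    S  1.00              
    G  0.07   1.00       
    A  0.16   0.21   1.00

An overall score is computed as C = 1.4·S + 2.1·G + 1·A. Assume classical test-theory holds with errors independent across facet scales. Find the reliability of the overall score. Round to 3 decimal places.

Var(C) = 1.4²·7.3² + 2.1²·4.1² + 17.1² + 2·[2.94·7.3·4.1·0.07 + 1.4·7.3·17.1·0.16 + 2.1·4.1·17.1·0.21] = 470.99 + 130.08 = 601.071.
Because errors are independent across components, Cov(Tᵢ,Tⱼ) = Cov(Xᵢ,Xⱼ); the off-diagonal part of the true-score variance is the same as above.
True-score variance = [1.4²·7.3²·0.59 + 2.1²·4.1²·0.71 + 17.1²·0.88] + 130.08 = 371.579 + 130.08 = 501.659.
Reliability = 501.659 / 601.071 = 0.835.

0.835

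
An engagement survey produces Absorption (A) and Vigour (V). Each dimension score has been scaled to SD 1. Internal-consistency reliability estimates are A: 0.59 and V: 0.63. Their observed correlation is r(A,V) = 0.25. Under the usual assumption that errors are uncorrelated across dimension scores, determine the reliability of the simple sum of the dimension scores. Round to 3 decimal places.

0.688

Var(A+V) = 2 + 2·[0.25] = 2 + 0.5 = 2.5.
Under uncorrelated errors the observed covariances equal the true-score covariances, so only the own-variance terms attenuate.
True-score variance = [0.59 + 0.63] + 0.5 = 1.22 + 0.5 = 1.72.
Reliability = 1.72 / 2.5 = 0.688.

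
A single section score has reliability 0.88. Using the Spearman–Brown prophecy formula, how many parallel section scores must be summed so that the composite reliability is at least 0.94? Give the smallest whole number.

3

k ≥ ρ*(1−ρ₁)/(ρ₁(1−ρ*)) = 0.94·0.12 / (0.88·0.06) = 2.136.
Smallest integer k = 3.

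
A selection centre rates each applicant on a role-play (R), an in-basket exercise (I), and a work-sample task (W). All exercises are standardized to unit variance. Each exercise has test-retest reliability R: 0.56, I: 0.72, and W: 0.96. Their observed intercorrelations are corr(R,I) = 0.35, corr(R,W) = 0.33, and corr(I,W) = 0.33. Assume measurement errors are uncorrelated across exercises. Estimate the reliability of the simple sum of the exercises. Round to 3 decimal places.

Var(R+I+W) = 3 + 2·[0.35 + 0.33 + 0.33] = 3 + 2.02 = 5.02.
Under uncorrelated errors the observed covariances equal the true-score covariances, so only the own-variance terms attenuate.
True-score variance = [0.56 + 0.72 + 0.96] + 2.02 = 2.24 + 2.02 = 4.26.
Reliability = 4.26 / 5.02 = 0.849.

0.849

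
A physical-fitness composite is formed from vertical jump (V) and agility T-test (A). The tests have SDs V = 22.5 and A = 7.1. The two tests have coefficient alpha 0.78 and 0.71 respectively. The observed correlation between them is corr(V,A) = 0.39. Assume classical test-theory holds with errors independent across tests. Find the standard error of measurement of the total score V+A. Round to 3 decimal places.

Var(total) = 556.66 + 124.605 = 681.265.
True-score variance = 430.666 + 124.605 = 555.271, so reliability = 0.8151.
Error variance = 681.265 − 555.271 = 125.994; SEM = √125.994 = 11.225.

11.225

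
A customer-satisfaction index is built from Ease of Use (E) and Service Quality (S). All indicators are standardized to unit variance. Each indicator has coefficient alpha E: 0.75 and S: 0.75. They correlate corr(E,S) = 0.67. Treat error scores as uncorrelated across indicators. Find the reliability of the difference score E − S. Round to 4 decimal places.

0.2424

Var(E−S) = 1 + 1 − 2·0.67 = 2 − 1.34 = 0.66.
Because errors are independent across components, Cov(Tᵢ,Tⱼ) = Cov(Xᵢ,Xⱼ); the off-diagonal part of the true-score variance is the same as above.
True-score variance = [0.75 + 0.75] − 1.34 = 1.5 − 1.34 = 0.16.
Reliability = 0.16 / 0.66 = 0.2424.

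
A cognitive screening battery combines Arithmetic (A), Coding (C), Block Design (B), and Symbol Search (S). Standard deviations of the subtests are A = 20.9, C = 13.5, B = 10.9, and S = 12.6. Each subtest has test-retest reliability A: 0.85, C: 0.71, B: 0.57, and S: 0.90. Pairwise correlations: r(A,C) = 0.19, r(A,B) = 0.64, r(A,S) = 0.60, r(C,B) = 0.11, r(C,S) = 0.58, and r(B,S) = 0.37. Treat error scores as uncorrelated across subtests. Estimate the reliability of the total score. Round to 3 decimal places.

0.905

Var(A+C+B+S) = 20.9² + 13.5² + 10.9² + 12.6² + 2·[20.9·13.5·0.19 + 20.9·10.9·0.64 + 20.9·12.6·0.60 + 13.5·10.9·0.11 + 13.5·12.6·0.58 + 10.9·12.6·0.37] = 896.63 + 1046.14 = 1942.77.
With uncorrelated errors the cross-covariances are all true-score covariance, so they carry over unchanged; only the diagonal terms shrink to ρᵢσᵢ².
True-score variance = [20.9²·0.85 + 13.5²·0.71 + 10.9²·0.57 + 12.6²·0.90] + 1046.14 = 711.292 + 1046.14 = 1757.43.
Reliability = 1757.43 / 1942.77 = 0.905.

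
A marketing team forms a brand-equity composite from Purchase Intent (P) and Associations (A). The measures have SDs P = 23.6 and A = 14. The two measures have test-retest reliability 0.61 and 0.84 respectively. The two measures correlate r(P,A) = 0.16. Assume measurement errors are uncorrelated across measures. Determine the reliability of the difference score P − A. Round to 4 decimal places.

Var(P−A) = 23.6² + 14² − 2·23.6·14·0.16 = 752.96 − 105.728 = 647.232.
With uncorrelated errors the cross-covariances are all true-score covariance, so they carry over unchanged; only the diagonal terms shrink to ρᵢσᵢ².
True-score variance = [23.6²·0.61 + 14²·0.84] − 105.728 = 504.386 − 105.728 = 398.658.
Reliability = 398.658 / 647.232 = 0.6159.

0.6159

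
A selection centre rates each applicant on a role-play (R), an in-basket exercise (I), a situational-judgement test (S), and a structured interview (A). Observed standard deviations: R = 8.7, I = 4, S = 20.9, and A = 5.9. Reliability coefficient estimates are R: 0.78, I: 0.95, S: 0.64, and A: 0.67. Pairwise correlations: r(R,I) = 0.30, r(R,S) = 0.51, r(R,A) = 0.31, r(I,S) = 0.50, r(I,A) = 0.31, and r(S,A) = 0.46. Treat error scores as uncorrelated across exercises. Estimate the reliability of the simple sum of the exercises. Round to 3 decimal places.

Var(R+I+S+A) = 8.7² + 4² + 20.9² + 5.9² + 2·[8.7·4·0.30 + 8.7·20.9·0.51 + 8.7·5.9·0.31 + 4·20.9·0.50 + 4·5.9·0.31 + 20.9·5.9·0.46] = 563.31 + 449.848 = 1013.16.
Because errors are independent across components, Cov(Tᵢ,Tⱼ) = Cov(Xᵢ,Xⱼ); the off-diagonal part of the true-score variance is the same as above.
True-score variance = [8.7²·0.78 + 4²·0.95 + 20.9²·0.64 + 5.9²·0.67] + 449.848 = 377.119 + 449.848 = 826.968.
Reliability = 826.968 / 1013.16 = 0.816.

0.816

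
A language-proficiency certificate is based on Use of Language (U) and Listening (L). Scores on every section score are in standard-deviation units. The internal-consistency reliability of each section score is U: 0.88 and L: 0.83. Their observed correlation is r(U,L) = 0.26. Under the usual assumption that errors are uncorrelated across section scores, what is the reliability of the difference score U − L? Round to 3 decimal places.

0.804

Var(U−L) = 1 + 1 − 2·0.26 = 2 − 0.52 = 1.48.
With uncorrelated errors the cross-covariances are all true-score covariance, so they carry over unchanged; only the diagonal terms shrink to ρᵢσᵢ².
True-score variance = [0.88 + 0.83] − 0.52 = 1.71 − 0.52 = 1.19.
Reliability = 1.19 / 1.48 = 0.804.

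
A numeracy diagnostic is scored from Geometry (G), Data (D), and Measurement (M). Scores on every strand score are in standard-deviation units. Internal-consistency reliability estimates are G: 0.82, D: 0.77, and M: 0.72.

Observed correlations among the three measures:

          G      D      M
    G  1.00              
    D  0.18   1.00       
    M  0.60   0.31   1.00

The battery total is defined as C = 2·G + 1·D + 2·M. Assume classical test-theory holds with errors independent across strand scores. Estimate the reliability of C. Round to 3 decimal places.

0.869

Var(C) = 2² + 1 + 2² + 2·[2·0.18 + 4·0.60 + 2·0.31] = 9 + 6.76 = 15.76.
Because errors are independent across components, Cov(Tᵢ,Tⱼ) = Cov(Xᵢ,Xⱼ); the off-diagonal part of the true-score variance is the same as above.
True-score variance = [2²·0.82 + 0.77 + 2²·0.72] + 6.76 = 6.93 + 6.76 = 13.69.
Reliability = 13.69 / 15.76 = 0.869.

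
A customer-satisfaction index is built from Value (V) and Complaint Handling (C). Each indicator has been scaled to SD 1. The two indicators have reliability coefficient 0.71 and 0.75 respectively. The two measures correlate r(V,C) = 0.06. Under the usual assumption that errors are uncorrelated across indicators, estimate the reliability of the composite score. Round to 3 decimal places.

Var(V+C) = 2 + 2·[0.06] = 2 + 0.12 = 2.12.
With uncorrelated errors the cross-covariances are all true-score covariance, so they carry over unchanged; only the diagonal terms shrink to ρᵢσᵢ².
True-score variance = [0.71 + 0.75] + 0.12 = 1.46 + 0.12 = 1.58.
Reliability = 1.58 / 2.12 = 0.745.

0.745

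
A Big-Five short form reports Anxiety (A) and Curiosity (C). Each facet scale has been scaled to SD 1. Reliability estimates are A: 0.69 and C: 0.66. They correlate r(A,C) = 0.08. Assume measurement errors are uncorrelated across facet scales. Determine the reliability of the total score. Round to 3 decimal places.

0.699

Var(A+C) = 2 + 2·[0.08] = 2 + 0.16 = 2.16.
Under uncorrelated errors the observed covariances equal the true-score covariances, so only the own-variance terms attenuate.
True-score variance = [0.69 + 0.66] + 0.16 = 1.35 + 0.16 = 1.51.
Reliability = 1.51 / 2.16 = 0.699.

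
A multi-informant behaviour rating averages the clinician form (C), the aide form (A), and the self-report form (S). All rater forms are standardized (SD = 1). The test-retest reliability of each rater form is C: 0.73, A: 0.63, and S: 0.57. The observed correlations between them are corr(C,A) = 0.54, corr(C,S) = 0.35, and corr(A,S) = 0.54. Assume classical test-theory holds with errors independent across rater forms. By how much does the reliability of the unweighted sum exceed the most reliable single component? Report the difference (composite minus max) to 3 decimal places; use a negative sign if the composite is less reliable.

0.087

Var(sum) = 3 + 2.86 = 5.86; true-score variance = 1.93 + 2.86 = 4.79; composite reliability = 0.8174.
Max component reliability = 0.7300.
Difference = 0.8174 − 0.7300 = 0.087.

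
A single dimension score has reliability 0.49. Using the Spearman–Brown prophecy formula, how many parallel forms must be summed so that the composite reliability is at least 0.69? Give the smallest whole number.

3

k ≥ ρ*(1−ρ₁)/(ρ₁(1−ρ*)) = 0.69·0.51 / (0.49·0.31) = 2.317.
Smallest integer k = 3.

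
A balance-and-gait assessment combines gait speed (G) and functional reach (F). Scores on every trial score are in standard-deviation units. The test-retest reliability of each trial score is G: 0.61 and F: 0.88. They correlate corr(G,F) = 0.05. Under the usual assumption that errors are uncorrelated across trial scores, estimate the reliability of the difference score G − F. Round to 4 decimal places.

Var(G−F) = 1 + 1 − 2·0.05 = 2 − 0.1 = 1.9.
Under uncorrelated errors the observed covariances equal the true-score covariances, so only the own-variance terms attenuate.
True-score variance = [0.61 + 0.88] − 0.1 = 1.49 − 0.1 = 1.39.
Reliability = 1.39 / 1.9 = 0.7316.

0.7316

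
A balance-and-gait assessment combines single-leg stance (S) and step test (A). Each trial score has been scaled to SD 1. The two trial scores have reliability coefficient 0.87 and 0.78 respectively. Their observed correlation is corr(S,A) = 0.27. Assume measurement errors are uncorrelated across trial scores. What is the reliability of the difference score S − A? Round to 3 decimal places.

0.760

Var(S−A) = 1 + 1 − 2·0.27 = 2 − 0.54 = 1.46.
Under uncorrelated errors the observed covariances equal the true-score covariances, so only the own-variance terms attenuate.
True-score variance = [0.87 + 0.78] − 0.54 = 1.65 − 0.54 = 1.11.
Reliability = 1.11 / 1.46 = 0.760.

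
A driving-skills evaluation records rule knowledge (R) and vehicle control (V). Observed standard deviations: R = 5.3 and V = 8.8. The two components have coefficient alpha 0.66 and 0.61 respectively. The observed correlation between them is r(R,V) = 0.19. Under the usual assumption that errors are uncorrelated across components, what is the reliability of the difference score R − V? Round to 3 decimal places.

0.547

Var(R−V) = 5.3² + 8.8² − 2·5.3·8.8·0.19 = 105.53 − 17.7232 = 87.8068.
Because errors are independent across components, Cov(Tᵢ,Tⱼ) = Cov(Xᵢ,Xⱼ); the off-diagonal part of the true-score variance is the same as above.
True-score variance = [5.3²·0.66 + 8.8²·0.61] − 17.7232 = 65.7778 − 17.7232 = 48.0546.
Reliability = 48.0546 / 87.8068 = 0.547.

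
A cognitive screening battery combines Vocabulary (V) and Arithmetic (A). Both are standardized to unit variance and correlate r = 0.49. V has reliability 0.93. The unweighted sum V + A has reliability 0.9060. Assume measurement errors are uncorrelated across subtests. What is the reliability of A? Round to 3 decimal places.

Var(V+A) = 2 + 2·0.49 = 2.980.
True-score variance = ρ_V + ρ_A + 2·0.49, so 0.9060 = (0.93 + ρ_A + 0.98) / 2.980.
ρ_A = 0.9060·2.980 − 0.93 − 0.98 = 0.790.

0.790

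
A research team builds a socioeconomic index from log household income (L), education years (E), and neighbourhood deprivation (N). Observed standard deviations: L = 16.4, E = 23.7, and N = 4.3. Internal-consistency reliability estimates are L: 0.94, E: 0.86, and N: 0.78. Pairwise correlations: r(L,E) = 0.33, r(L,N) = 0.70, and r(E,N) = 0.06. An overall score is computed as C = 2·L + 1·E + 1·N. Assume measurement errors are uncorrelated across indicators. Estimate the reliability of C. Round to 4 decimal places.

0.9381

Var(C) = 2²·16.4² + 23.7² + 4.3² + 2·[2·16.4·23.7·0.33 + 2·16.4·4.3·0.70 + 23.7·4.3·0.06] = 1656.02 + 722.743 = 2378.76.
Under uncorrelated errors the observed covariances equal the true-score covariances, so only the own-variance terms attenuate.
True-score variance = [2²·16.4²·0.94 + 23.7²·0.86 + 4.3²·0.78] + 722.743 = 1508.77 + 722.743 = 2231.51.
Reliability = 2231.51 / 2378.76 = 0.9381.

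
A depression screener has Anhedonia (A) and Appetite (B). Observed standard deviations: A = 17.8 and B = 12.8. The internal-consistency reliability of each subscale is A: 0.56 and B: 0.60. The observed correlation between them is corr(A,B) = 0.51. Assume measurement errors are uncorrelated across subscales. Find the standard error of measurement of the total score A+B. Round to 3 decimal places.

Var(total) = 480.68 + 232.397 = 713.077.
True-score variance = 275.734 + 232.397 = 508.131, so reliability = 0.7126.
Error variance = 713.077 − 508.131 = 204.946; SEM = √204.946 = 14.316.

14.316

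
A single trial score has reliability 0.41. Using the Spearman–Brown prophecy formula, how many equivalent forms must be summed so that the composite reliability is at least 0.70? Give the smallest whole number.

4

k ≥ ρ*(1−ρ₁)/(ρ₁(1−ρ*)) = 0.70·0.59 / (0.41·0.30) = 3.358.
Smallest integer k = 4.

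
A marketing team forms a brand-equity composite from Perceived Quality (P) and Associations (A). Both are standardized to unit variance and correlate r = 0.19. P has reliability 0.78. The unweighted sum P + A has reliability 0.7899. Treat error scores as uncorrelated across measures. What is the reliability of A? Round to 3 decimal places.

Var(P+A) = 2 + 2·0.19 = 2.380.
True-score variance = ρ_P + ρ_A + 2·0.19, so 0.7899 = (0.78 + ρ_A + 0.38) / 2.380.
ρ_A = 0.7899·2.380 − 0.78 − 0.38 = 0.720.

0.720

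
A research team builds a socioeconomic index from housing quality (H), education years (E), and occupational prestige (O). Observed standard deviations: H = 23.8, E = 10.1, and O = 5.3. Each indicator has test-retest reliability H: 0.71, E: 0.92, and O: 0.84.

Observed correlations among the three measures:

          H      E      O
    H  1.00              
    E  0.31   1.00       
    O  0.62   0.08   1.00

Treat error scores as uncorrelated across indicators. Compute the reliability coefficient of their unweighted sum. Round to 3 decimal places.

0.825

Var(H+E+O) = 23.8² + 10.1² + 5.3² + 2·[23.8·10.1·0.31 + 23.8·5.3·0.62 + 10.1·5.3·0.08] = 696.54 + 314.014 = 1010.55.
With uncorrelated errors the cross-covariances are all true-score covariance, so they carry over unchanged; only the diagonal terms shrink to ρᵢσᵢ².
True-score variance = [23.8²·0.71 + 10.1²·0.92 + 5.3²·0.84] + 314.014 = 519.617 + 314.014 = 833.631.
Reliability = 833.631 / 1010.55 = 0.825.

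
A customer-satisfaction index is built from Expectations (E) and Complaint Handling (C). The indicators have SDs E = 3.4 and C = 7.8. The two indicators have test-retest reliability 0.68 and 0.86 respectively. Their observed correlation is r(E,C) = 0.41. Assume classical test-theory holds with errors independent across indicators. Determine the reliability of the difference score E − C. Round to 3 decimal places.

Var(E−C) = 3.4² + 7.8² − 2·3.4·7.8·0.41 = 72.4 − 21.7464 = 50.6536.
Under uncorrelated errors the observed covariances equal the true-score covariances, so only the own-variance terms attenuate.
True-score variance = [3.4²·0.68 + 7.8²·0.86] − 21.7464 = 60.1832 − 21.7464 = 38.4368.
Reliability = 38.4368 / 50.6536 = 0.759.

0.759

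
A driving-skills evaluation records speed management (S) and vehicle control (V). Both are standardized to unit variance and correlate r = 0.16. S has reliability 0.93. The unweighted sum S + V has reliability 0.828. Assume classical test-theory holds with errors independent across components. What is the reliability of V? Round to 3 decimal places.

Var(S+V) = 2 + 2·0.16 = 2.320.
True-score variance = ρ_S + ρ_V + 2·0.16, so 0.828 = (0.93 + ρ_V + 0.32) / 2.320.
ρ_V = 0.828·2.320 − 0.93 − 0.32 = 0.671.

0.671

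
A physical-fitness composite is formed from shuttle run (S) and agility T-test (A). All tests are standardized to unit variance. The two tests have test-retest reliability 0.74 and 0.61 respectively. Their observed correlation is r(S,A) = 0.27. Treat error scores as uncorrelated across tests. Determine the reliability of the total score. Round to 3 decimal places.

0.744

Var(S+A) = 2 + 2·[0.27] = 2 + 0.54 = 2.54.
With uncorrelated errors the cross-covariances are all true-score covariance, so they carry over unchanged; only the diagonal terms shrink to ρᵢσᵢ².
True-score variance = [0.74 + 0.61] + 0.54 = 1.35 + 0.54 = 1.89.
Reliability = 1.89 / 2.54 = 0.744.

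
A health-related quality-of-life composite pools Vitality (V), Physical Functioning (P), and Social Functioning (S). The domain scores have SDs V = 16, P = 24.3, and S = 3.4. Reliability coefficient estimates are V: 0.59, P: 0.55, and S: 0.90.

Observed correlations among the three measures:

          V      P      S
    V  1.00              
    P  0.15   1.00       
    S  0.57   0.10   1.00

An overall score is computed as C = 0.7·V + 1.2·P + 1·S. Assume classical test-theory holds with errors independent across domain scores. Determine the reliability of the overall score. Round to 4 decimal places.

0.6211

Var(C) = 0.7²·16² + 1.2²·24.3² + 3.4² + 2·[0.84·16·24.3·0.15 + 0.7·16·3.4·0.57 + 1.2·24.3·3.4·0.10] = 987.306 + 161.218 = 1148.52.
With uncorrelated errors the cross-covariances are all true-score covariance, so they carry over unchanged; only the diagonal terms shrink to ρᵢσᵢ².
True-score variance = [0.7²·16²·0.59 + 1.2²·24.3²·0.55 + 3.4²·0.90] + 161.218 = 552.082 + 161.218 = 713.299.
Reliability = 713.299 / 1148.52 = 0.6211.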